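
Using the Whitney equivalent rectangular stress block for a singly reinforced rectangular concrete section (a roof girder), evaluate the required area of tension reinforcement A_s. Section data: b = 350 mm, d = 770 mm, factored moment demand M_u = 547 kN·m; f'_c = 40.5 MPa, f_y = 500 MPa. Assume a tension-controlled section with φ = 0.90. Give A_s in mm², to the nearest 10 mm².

A_s ≈ 1650 mm²

M_n = M_u/φ = 547/0.90 = 607.778 kN·m.
With M_n = 0.85 f'_c a b (d − a/2), solve the quadratic for a:
a = d − √(d² − 2M_n/(0.85 f'_c b)) = 770 − √(770² − 2 × 607.778×10⁶/(0.85 × 40.5 × 350)) = 68.56 mm.
A_s = 0.85 f'_c a b / f_y = 0.85 × 40.5 × 68.56 × 350 / 500 = 1652.1 mm².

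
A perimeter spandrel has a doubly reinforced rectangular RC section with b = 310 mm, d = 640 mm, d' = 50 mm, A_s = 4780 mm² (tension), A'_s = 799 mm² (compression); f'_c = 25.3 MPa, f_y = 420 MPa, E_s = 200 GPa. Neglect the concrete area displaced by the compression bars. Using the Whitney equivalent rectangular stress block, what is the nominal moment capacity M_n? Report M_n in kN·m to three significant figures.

Assume both tension and compression steel yield.
Net tension couple steel: A_s − A'_s = 3981 mm².
a = (A_s − A'_s) f_y / (0.85 f'_c b) = 1672020/(0.85 × 25.3 × 310) = 250.81 mm.
c = a/β₁ = 250.81/0.85 = 295.07 mm; ε'_s = 0.003(c − d')/c = 0.0025 ≥ f_y/E_s = 0.0021, so compression steel does yield.
M_n = (A_s − A'_s) f_y (d − a/2) + A'_s f_y (d − d') = [1672020 × (640 − 125.405) + 335580 × (640 − 50)] × 10⁻⁶ = 860.41 + 197.99 = 1058.40 kN·m.

M_n ≈ 1060 kN·m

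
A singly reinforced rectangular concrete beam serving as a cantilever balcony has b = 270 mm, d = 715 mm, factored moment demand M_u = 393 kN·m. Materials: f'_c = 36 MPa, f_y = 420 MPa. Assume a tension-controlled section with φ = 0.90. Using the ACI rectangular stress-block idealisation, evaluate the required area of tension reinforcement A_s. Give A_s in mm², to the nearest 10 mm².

A_s ≈ 1540 mm²

M_n = M_u/φ = 393/0.90 = 436.667 kN·m.
With M_n = 0.85 f'_c a b (d − a/2), solve the quadratic for a:
a = d − √(d² − 2M_n/(0.85 f'_c b)) = 715 − √(715² − 2 × 436.667×10⁶/(0.85 × 36 × 270)) = 78.20 mm.
A_s = 0.85 f'_c a b / f_y = 0.85 × 36 × 78.20 × 270 / 420 = 1538.3 mm².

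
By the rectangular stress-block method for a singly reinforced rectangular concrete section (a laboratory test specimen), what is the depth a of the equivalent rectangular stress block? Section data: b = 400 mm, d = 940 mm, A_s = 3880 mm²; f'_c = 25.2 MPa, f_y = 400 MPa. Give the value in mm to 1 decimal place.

a ≈ 181.1 mm

T = A_s f_y = 3880 × 400 = 1552000 N = 1552 kN.
Setting C = 0.85 f'_c a b equal to T: a = 1552000/(0.85 × 25.2 × 400) = 181.1 mm.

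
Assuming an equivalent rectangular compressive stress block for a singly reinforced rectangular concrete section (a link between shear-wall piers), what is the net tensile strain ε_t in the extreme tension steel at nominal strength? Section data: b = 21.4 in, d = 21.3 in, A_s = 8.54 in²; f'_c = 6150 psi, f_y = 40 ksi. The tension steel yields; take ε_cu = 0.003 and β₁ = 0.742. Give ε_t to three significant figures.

ε_t ≈ 0.0125

a = A_s f_y/(0.85 f'_c b) = 3.054 in.
β₁ = 0.742, so c = a/β₁ = 3.054/0.742 = 4.116 in.
From the linear strain diagram with ε_cu = 0.003: ε_t = 0.003 (d − c)/c = 0.003 × (21.3 − 4.116)/4.116 = 0.0125.
Since ε_t ≥ 0.005, the section is tension-controlled.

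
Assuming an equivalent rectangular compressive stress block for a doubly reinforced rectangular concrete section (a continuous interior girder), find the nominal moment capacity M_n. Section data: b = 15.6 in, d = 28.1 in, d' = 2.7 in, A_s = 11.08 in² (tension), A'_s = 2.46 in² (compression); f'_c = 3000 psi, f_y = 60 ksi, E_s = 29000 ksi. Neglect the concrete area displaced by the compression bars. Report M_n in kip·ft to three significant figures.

M_n ≈ 1240 kip·ft

Assume both steels yield.
a = (A_s − A'_s) f_y/(0.85 f'_c b) = (11.08 − 2.46) × 60/(0.85 × 3 × 15.6) = 13.002 in.
c = a/β₁ = 13.002/0.85 = 15.296 in; ε'_s = 0.003(c − d')/c = 0.0025 ≥ ε_y = 0.0021, so the compression steel yields.
M_n = (A_s − A'_s) f_y (d − a/2) + A'_s f_y (d − d') = 517.2 × (28.1 − 6.501) + 147.6 × (28.1 − 2.7) = 11171.0 + 3749.0 = 14920.0 kip·in = 14920.0/12 = 1243.33 kip·ft.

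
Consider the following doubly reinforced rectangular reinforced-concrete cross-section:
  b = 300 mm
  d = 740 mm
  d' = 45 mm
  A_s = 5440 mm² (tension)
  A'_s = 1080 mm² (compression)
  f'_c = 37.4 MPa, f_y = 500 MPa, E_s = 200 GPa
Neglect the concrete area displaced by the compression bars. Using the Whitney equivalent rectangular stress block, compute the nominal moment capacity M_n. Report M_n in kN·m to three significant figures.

Assume both tension and compression steel yield.
Net tension couple steel: A_s − A'_s = 4360 mm².
a = (A_s − A'_s) f_y / (0.85 f'_c b) = 2180000/(0.85 × 37.4 × 300) = 228.58 mm.
c = a/β₁ = 228.58/0.783 = 291.93 mm; ε'_s = 0.003(c − d')/c = 0.0025 ≥ f_y/E_s = 0.0025, so compression steel does yield.
M_n = (A_s − A'_s) f_y (d − a/2) + A'_s f_y (d − d') = [2180000 × (740 − 114.29) + 540000 × (740 − 45)] × 10⁻⁶ = 1364.05 + 375.30 = 1739.35 kN·m.

M_n ≈ 1740 kN·m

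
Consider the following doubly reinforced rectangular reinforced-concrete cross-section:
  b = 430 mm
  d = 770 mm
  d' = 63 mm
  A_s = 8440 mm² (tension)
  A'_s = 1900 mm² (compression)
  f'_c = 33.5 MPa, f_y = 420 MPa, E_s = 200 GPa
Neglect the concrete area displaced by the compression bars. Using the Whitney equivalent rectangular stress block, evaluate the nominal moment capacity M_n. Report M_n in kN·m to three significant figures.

M_n ≈ 2370 kN·m

Assume both tension and compression steel yield.
Net tension couple steel: A_s − A'_s = 6540 mm².
a = (A_s − A'_s) f_y / (0.85 f'_c b) = 2746800/(0.85 × 33.5 × 430) = 224.33 mm.
c = a/β₁ = 224.33/0.811 = 276.61 mm; ε'_s = 0.003(c − d')/c = 0.0023 ≥ f_y/E_s = 0.0021, so compression steel does yield.
M_n = (A_s − A'_s) f_y (d − a/2) + A'_s f_y (d − d') = [2746800 × (770 − 112.165) + 798000 × (770 − 63)] × 10⁻⁶ = 1806.94 + 564.19 = 2371.13 kN·m.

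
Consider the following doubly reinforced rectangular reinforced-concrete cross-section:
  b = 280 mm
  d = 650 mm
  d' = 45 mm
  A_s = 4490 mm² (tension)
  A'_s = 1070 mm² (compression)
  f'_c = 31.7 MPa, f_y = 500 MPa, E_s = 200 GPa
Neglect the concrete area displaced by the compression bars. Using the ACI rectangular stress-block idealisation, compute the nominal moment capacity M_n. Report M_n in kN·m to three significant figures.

Assume both tension and compression steel yield.
Net tension couple steel: A_s − A'_s = 3420 mm².
a = (A_s − A'_s) f_y / (0.85 f'_c b) = 1710000/(0.85 × 31.7 × 280) = 226.65 mm.
c = a/β₁ = 226.65/0.824 = 275.06 mm; ε'_s = 0.003(c − d')/c = 0.0025 ≥ f_y/E_s = 0.0025, so compression steel does yield.
M_n = (A_s − A'_s) f_y (d − a/2) + A'_s f_y (d − d') = [1710000 × (650 − 113.325) + 535000 × (650 − 45)] × 10⁻⁶ = 917.71 + 323.68 = 1241.39 kN·m.

M_n ≈ 1240 kN·m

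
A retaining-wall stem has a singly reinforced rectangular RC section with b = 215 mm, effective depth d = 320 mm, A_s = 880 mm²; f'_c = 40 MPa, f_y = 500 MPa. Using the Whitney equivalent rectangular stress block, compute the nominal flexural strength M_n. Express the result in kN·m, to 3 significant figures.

M_n ≈ 128 kN·m

T = A_s f_y = 880 × 500 = 440000 N = 440 kN.
From C = T: a = T/(0.85 f'_c b) = 440000/(0.85 × 40 × 215) = 60.19 mm.
M_n = T(d − a/2) = 440 kN × (320 − 30.095) mm = 127.56 kN·m.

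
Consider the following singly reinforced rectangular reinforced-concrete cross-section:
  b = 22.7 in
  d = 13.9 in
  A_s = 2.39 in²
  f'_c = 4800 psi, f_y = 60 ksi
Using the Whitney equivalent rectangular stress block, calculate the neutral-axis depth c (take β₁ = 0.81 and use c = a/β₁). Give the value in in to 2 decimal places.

c ≈ 1.91 in

T = A_s f_y = 2.39 × 60 = 143.4 kips.
a = T/(0.85 f'_c b) = 143.4/(0.85 × 4.8 × 22.7) = 1.5483 in.
With β₁ = 0.81, c = a/β₁ = 1.5483/0.81 = 1.91 in.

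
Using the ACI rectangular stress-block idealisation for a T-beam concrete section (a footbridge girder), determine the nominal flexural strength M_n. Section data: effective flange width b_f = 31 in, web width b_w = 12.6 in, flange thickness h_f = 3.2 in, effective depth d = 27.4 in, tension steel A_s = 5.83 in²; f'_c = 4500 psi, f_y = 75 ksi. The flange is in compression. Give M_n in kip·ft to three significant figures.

Tension: T = A_s f_y = 5.83 × 75 = 437.25 kips.
Try a within the flange: a = T/(0.85 f'_c b_f) = 437.25/(0.85 × 4.5 × 31) = 3.688 in.
a = 3.688 > h_f = 3.2 in: the block extends into the web. Split into flange-overhang and web parts.
C_f = 0.85 f'_c (b_f − b_w) h_f = 0.85 × 4.5 × (31 − 12.6) × 3.2 = 225.2 kips.
Remaining web compression depth: a_w = (T − C_f)/(0.85 f'_c b_w) = (437.25 − 225.2)/(0.85 × 4.5 × 12.6) = 4.400 in.
M_n = C_f(d − h_f/2) + (T − C_f)(d − a_w/2) = 225.2 × (27.4 − 1.6) + 212.05 × (27.4 − 2.2) = 5810.2 + 5343.7 = 11153.9 kip·in.
M_n = 11153.9/12 = 929.49 kip·ft.

M_n ≈ 929 kip·ft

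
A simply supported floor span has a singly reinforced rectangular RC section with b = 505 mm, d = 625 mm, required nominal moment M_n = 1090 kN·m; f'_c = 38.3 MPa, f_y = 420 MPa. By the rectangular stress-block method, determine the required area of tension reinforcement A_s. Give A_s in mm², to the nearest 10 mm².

With M_n = 0.85 f'_c a b (d − a/2), solve the quadratic for a:
a = d − √(d² − 2M_n/(0.85 f'_c b)) = 625 − √(625² − 2 × 1090×10⁶/(0.85 × 38.3 × 505)) = 117.04 mm.
A_s = 0.85 f'_c a b / f_y = 0.85 × 38.3 × 117.04 × 505 / 420 = 4581.4 mm².

A_s ≈ 4580 mm²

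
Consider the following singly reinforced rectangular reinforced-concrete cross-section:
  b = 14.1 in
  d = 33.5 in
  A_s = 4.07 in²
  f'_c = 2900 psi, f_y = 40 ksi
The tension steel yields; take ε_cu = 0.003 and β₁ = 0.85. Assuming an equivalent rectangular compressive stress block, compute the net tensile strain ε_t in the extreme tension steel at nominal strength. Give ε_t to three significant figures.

a = A_s f_y/(0.85 f'_c b) = 4.684 in.
β₁ = 0.85, so c = a/β₁ = 4.684/0.85 = 5.511 in.
From the linear strain diagram with ε_cu = 0.003: ε_t = 0.003 (d − c)/c = 0.003 × (33.5 − 5.511)/5.511 = 0.0152.
Since ε_t ≥ 0.005, the section is tension-controlled.

ε_t ≈ 0.0152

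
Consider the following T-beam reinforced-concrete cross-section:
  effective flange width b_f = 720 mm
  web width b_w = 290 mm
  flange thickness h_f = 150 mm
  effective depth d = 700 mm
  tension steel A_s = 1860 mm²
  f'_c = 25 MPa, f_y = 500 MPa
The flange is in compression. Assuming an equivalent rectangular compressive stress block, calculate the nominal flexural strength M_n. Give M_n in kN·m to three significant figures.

M_n ≈ 623 kN·m

Tension: T = A_s f_y = 1860 × 500 = 930000 N.
Try a within the flange: a = T/(0.85 f'_c b_f) = 930000/(0.85 × 25 × 720) = 60.78 mm.
Since a = 60.78 ≤ h_f = 150 mm, the stress block lies entirely in the flange; analyse as a rectangular beam of width b_f.
M_n = T(d − a/2) = 930000 × (700 − 30.39) = 622.74 × 10⁶ N·mm.
M_n = 622.74 kN·m.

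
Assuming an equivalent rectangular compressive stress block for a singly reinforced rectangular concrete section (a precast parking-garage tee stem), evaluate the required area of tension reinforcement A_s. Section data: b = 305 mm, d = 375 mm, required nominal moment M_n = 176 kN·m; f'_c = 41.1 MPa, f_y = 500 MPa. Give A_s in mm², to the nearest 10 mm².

A_s ≈ 1000 mm²

With M_n = 0.85 f'_c a b (d − a/2), solve the quadratic for a:
a = d − √(d² − 2M_n/(0.85 f'_c b)) = 375 − √(375² − 2 × 176×10⁶/(0.85 × 41.1 × 305)) = 46.99 mm.
A_s = 0.85 f'_c a b / f_y = 0.85 × 41.1 × 46.99 × 305 / 500 = 1001.4 mm².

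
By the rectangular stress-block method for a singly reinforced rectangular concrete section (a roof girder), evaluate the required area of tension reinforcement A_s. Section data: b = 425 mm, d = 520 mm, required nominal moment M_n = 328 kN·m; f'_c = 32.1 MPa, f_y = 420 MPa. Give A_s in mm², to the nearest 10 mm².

With M_n = 0.85 f'_c a b (d − a/2), solve the quadratic for a:
a = d − √(d² − 2M_n/(0.85 f'_c b)) = 520 − √(520² − 2 × 328×10⁶/(0.85 × 32.1 × 425)) = 57.58 mm.
A_s = 0.85 f'_c a b / f_y = 0.85 × 32.1 × 57.58 × 425 / 420 = 1589.8 mm².

A_s ≈ 1590 mm²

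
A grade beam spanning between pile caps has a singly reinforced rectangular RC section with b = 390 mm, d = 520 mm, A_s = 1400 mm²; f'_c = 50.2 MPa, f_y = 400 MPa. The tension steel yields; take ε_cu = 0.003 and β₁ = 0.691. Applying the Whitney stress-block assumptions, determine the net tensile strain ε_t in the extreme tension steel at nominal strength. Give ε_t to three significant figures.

a = A_s f_y/(0.85 f'_c b) = 33.65 mm.
β₁ = 0.691, so c = a/β₁ = 33.65/0.691 = 48.70 mm.
From the linear strain diagram with ε_cu = 0.003: ε_t = 0.003 (d − c)/c = 0.003 × (520 − 48.70)/48.70 = 0.0290.
Since ε_t ≥ 0.005, the section is tension-controlled.

ε_t ≈ 0.0290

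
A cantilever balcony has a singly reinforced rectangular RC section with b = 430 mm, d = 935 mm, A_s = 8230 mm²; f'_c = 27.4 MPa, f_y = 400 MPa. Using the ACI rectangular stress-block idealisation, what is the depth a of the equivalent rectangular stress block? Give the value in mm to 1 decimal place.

a ≈ 328.7 mm

T = A_s f_y = 8230 × 400 = 3292000 N = 3292 kN.
Setting C = 0.85 f'_c a b equal to T: a = 3292000/(0.85 × 27.4 × 430) = 328.7 mm.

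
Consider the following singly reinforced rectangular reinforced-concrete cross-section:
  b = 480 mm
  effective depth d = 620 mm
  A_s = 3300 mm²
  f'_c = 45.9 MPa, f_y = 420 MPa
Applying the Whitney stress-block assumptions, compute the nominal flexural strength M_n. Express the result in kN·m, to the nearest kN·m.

M_n ≈ 808 kN·m

T = A_s f_y = 3300 × 420 = 1386000 N = 1386 kN.
From C = T: a = T/(0.85 f'_c b) = 1386000/(0.85 × 45.9 × 480) = 74.01 mm.
M_n = T(d − a/2) = 1386 kN × (620 − 37.005) mm = 808.03 kN·m.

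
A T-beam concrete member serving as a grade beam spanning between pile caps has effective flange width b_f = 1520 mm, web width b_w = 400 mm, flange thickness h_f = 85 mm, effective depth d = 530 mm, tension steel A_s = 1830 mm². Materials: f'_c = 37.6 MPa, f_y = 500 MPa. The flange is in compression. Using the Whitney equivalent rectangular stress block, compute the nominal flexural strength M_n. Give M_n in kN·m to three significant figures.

Tension: T = A_s f_y = 1830 × 500 = 915000 N.
Try a within the flange: a = T/(0.85 f'_c b_f) = 915000/(0.85 × 37.6 × 1520) = 18.84 mm.
Since a = 18.84 ≤ h_f = 85 mm, the stress block lies entirely in the flange; analyse as a rectangular beam of width b_f.
M_n = T(d − a/2) = 915000 × (530 − 9.42) = 476.33 × 10⁶ N·mm.
M_n = 476.33 kN·m.

M_n ≈ 476 kN·m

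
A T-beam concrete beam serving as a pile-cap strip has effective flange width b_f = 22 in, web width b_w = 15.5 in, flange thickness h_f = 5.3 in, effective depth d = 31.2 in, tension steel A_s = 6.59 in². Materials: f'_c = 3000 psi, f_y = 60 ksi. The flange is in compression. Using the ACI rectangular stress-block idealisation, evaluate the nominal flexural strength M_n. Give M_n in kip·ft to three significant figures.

M_n ≈ 909 kip·ft

Tension: T = A_s f_y = 6.59 × 60 = 395.4 kips.
Try a within the flange: a = T/(0.85 f'_c b_f) = 395.4/(0.85 × 3 × 22) = 7.048 in.
a = 7.048 > h_f = 5.3 in: the block extends into the web. Split into flange-overhang and web parts.
C_f = 0.85 f'_c (b_f − b_w) h_f = 0.85 × 3 × (22 − 15.5) × 5.3 = 87.8 kips.
Remaining web compression depth: a_w = (T − C_f)/(0.85 f'_c b_w) = (395.4 − 87.8)/(0.85 × 3 × 15.5) = 7.782 in.
M_n = C_f(d − h_f/2) + (T − C_f)(d − a_w/2) = 87.8 × (31.2 − 2.65) + 307.6 × (31.2 − 3.891) = 2506.7 + 8400.2 = 10906.9 kip·in.
M_n = 10906.9/12 = 908.91 kip·ft.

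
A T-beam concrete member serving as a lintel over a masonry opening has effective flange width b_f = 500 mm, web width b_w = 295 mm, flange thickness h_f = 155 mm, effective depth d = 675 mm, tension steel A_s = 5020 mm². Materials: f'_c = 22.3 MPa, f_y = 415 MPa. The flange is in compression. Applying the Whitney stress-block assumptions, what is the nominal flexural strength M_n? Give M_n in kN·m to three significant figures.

M_n ≈ 1160 kN·m

Tension: T = A_s f_y = 5020 × 415 = 2083300 N.
Try a within the flange: a = T/(0.85 f'_c b_f) = 2083300/(0.85 × 22.3 × 500) = 219.82 mm.
a = 219.82 > h_f = 155 mm: the block extends into the web. Split into flange-overhang and web parts.
C_f = 0.85 f'_c (b_f − b_w) h_f = 0.85 × 22.3 × (500 − 295) × 155 = 602295 N.
Remaining web compression depth: a_w = (T − C_f)/(0.85 f'_c b_w) = (2083300 − 602295)/(0.85 × 22.3 × 295) = 264.86 mm.
M_n = C_f(d − h_f/2) + (T − C_f)(d − a_w/2) = 602295 × (675 − 77.5) + 1481005 × (675 − 132.43) = 359.87 + 803.55 = 1163.42 × 10⁶ N·mm.
M_n = 1163.42 kN·m.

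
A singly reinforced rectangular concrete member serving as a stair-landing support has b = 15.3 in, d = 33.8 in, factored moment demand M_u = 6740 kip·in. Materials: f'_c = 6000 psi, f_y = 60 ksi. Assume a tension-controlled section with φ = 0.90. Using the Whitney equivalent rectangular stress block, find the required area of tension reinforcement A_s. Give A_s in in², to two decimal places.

A_s ≈ 3.86 in²

M_n = M_u/φ = 6740/0.90 = 7488.89 kip·in.
From M_n = 0.85 f'_c a b (d − a/2):
a = d − √(d² − 2M_n/(0.85 f'_c b)) = 33.8 − √(33.8² − 2 × 7488.89/(0.85 × 6 × 15.3)) = 2.970 in.
A_s = 0.85 f'_c a b / f_y = 0.85 × 6 × 2.970 × 15.3 / 60 = 3.862 in².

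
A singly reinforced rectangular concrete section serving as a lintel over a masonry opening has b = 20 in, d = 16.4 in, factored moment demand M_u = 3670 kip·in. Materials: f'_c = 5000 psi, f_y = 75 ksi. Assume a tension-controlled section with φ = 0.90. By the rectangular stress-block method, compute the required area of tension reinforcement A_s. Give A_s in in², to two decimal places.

A_s ≈ 3.68 in²

M_n = M_u/φ = 3670/0.90 = 4077.78 kip·in.
From M_n = 0.85 f'_c a b (d − a/2):
a = d − √(d² − 2M_n/(0.85 f'_c b)) = 16.4 − √(16.4² − 2 × 4077.78/(0.85 × 5 × 20)) = 3.247 in.
A_s = 0.85 f'_c a b / f_y = 0.85 × 5 × 3.247 × 20 / 75 = 3.680 in².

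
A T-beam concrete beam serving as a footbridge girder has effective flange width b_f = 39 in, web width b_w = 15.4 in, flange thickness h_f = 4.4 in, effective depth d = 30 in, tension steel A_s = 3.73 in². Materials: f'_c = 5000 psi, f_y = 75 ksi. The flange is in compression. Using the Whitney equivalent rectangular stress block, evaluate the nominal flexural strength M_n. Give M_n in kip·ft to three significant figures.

M_n ≈ 680 kip·ft

Tension: T = A_s f_y = 3.73 × 75 = 279.75 kips.
Try a within the flange: a = T/(0.85 f'_c b_f) = 279.75/(0.85 × 5 × 39) = 1.688 in.
Since a = 1.688 ≤ h_f = 4.4 in, the stress block lies entirely in the flange; analyse as a rectangular beam of width b_f.
M_n = T(d − a/2) = 279.75 × (30 − 0.844) = 8156.4 kip·in.
M_n = 8156.4/12 = 679.70 kip·ft.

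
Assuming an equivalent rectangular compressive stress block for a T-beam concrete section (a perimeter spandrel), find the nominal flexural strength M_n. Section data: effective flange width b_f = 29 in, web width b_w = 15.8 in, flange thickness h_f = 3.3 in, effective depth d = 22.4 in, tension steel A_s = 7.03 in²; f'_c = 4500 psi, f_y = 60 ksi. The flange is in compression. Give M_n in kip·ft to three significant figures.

Tension: T = A_s f_y = 7.03 × 60 = 421.8 kips.
Try a within the flange: a = T/(0.85 f'_c b_f) = 421.8/(0.85 × 4.5 × 29) = 3.803 in.
a = 3.803 > h_f = 3.3 in: the block extends into the web. Split into flange-overhang and web parts.
C_f = 0.85 f'_c (b_f − b_w) h_f = 0.85 × 4.5 × (29 − 15.8) × 3.3 = 166.6 kips.
Remaining web compression depth: a_w = (T − C_f)/(0.85 f'_c b_w) = (421.8 − 166.6)/(0.85 × 4.5 × 15.8) = 4.223 in.
M_n = C_f(d − h_f/2) + (T − C_f)(d − a_w/2) = 166.6 × (22.4 − 1.65) + 255.2 × (22.4 − 2.1115) = 3457.0 + 5177.6 = 8634.6 kip·in.
M_n = 8634.6/12 = 719.55 kip·ft.

M_n ≈ 720 kip·ft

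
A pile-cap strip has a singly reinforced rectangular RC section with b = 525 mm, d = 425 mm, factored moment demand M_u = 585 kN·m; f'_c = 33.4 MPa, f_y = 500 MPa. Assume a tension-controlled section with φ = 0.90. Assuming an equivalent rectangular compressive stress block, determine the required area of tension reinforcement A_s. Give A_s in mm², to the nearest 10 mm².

M_n = M_u/φ = 585/0.90 = 650 kN·m.
With M_n = 0.85 f'_c a b (d − a/2), solve the quadratic for a:
a = d − √(d² − 2M_n/(0.85 f'_c b)) = 425 − √(425² − 2 × 650×10⁶/(0.85 × 33.4 × 525)) = 119.38 mm.
A_s = 0.85 f'_c a b / f_y = 0.85 × 33.4 × 119.38 × 525 / 500 = 3558.7 mm².

A_s ≈ 3560 mm²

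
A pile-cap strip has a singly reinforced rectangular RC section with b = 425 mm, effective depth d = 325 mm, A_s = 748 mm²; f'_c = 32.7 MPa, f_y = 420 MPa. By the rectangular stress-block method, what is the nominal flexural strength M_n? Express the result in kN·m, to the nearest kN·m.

T = A_s f_y = 748 × 420 = 314160 N = 314.16 kN.
From C = T: a = T/(0.85 f'_c b) = 314160/(0.85 × 32.7 × 425) = 26.59 mm.
M_n = T(d − a/2) = 314.16 kN × (325 − 13.295) mm = 97.93 kN·m.

M_n ≈ 98 kN·m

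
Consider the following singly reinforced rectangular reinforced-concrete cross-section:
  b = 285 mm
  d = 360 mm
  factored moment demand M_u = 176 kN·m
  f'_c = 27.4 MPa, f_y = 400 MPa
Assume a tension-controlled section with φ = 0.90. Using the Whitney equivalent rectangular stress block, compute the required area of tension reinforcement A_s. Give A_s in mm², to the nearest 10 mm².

A_s ≈ 1560 mm²

M_n = M_u/φ = 176/0.90 = 195.556 kN·m.
With M_n = 0.85 f'_c a b (d − a/2), solve the quadratic for a:
a = d − √(d² − 2M_n/(0.85 f'_c b)) = 360 − √(360² − 2 × 195.556×10⁶/(0.85 × 27.4 × 285)) = 94.15 mm.
A_s = 0.85 f'_c a b / f_y = 0.85 × 27.4 × 94.15 × 285 / 400 = 1562.3 mm².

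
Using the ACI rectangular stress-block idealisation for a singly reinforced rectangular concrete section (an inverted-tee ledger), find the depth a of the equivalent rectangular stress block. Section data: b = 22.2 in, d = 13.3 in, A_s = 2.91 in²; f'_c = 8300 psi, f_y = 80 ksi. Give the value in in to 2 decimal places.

T = A_s f_y = 2.91 × 80 = 232.8 kips.
a = T/(0.85 f'_c b) = 232.8/(0.85 × 8.3 × 22.2) = 1.49 in.

a ≈ 1.49 in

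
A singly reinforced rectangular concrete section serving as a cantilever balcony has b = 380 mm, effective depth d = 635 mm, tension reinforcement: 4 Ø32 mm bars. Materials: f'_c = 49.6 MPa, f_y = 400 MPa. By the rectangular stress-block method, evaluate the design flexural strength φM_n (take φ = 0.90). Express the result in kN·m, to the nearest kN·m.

φM_n ≈ 689 kN·m

A_s = 4 × 804 = 3216 mm².
T = A_s f_y = 3216 × 400 = 1286400 N = 1286.4 kN.
From C = T: a = T/(0.85 f'_c b) = 1286400/(0.85 × 49.6 × 380) = 80.30 mm.
M_n = T(d − a/2) = 1286.4 kN × (635 − 40.15) mm = 765.22 kN·m.
φM_n = 0.90 × 765.22 = 688.70 kN·m.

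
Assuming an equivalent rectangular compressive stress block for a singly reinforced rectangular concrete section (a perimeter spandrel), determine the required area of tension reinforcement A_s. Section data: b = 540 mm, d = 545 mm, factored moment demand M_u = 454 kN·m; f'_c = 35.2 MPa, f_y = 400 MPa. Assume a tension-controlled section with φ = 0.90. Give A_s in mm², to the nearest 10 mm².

M_n = M_u/φ = 454/0.90 = 504.444 kN·m.
With M_n = 0.85 f'_c a b (d − a/2), solve the quadratic for a:
a = d − √(d² − 2M_n/(0.85 f'_c b)) = 545 − √(545² − 2 × 504.444×10⁶/(0.85 × 35.2 × 540)) = 60.66 mm.
A_s = 0.85 f'_c a b / f_y = 0.85 × 35.2 × 60.66 × 540 / 400 = 2450.2 mm².

A_s ≈ 2450 mm²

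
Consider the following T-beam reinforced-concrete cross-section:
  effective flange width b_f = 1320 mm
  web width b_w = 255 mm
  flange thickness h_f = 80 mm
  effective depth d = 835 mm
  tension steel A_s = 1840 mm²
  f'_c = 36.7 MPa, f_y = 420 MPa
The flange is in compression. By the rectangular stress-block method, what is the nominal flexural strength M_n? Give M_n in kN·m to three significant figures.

M_n ≈ 638 kN·m

Tension: T = A_s f_y = 1840 × 420 = 772800 N.
Try a within the flange: a = T/(0.85 f'_c b_f) = 772800/(0.85 × 36.7 × 1320) = 18.77 mm.
Since a = 18.77 ≤ h_f = 80 mm, the stress block lies entirely in the flange; analyse as a rectangular beam of width b_f.
M_n = T(d − a/2) = 772800 × (835 − 9.385) = 638.04 × 10⁶ N·mm.
M_n = 638.04 kN·m.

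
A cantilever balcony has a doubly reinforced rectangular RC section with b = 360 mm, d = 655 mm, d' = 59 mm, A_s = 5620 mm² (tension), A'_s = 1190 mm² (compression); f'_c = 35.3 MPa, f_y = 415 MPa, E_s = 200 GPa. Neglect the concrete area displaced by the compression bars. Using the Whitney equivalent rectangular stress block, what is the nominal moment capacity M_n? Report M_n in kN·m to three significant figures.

Assume both tension and compression steel yield.
Net tension couple steel: A_s − A'_s = 4430 mm².
a = (A_s − A'_s) f_y / (0.85 f'_c b) = 1838450/(0.85 × 35.3 × 360) = 170.20 mm.
c = a/β₁ = 170.20/0.798 = 213.28 mm; ε'_s = 0.003(c − d')/c = 0.0022 ≥ f_y/E_s = 0.0021, so compression steel does yield.
M_n = (A_s − A'_s) f_y (d − a/2) + A'_s f_y (d − d') = [1838450 × (655 − 85.1) + 493850 × (655 − 59)] × 10⁻⁶ = 1047.73 + 294.33 = 1342.06 kN·m.

M_n ≈ 1340 kN·m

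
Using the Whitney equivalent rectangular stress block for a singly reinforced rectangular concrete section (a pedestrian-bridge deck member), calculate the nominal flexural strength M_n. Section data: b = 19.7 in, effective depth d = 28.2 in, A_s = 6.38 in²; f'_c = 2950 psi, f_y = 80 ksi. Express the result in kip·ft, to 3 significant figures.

T = A_s f_y = 6.38 × 80 = 510.4 kips.
a = T/(0.85 f'_c b) = 510.4/(0.85 × 2.95 × 19.7) = 10.332 in.
M_n = T(d − a/2) = 510.4 × (28.2 − 5.166) = 11756.6 kip·in = 11756.6/12 = 979.72 kip·ft.

M_n ≈ 980 kip·ft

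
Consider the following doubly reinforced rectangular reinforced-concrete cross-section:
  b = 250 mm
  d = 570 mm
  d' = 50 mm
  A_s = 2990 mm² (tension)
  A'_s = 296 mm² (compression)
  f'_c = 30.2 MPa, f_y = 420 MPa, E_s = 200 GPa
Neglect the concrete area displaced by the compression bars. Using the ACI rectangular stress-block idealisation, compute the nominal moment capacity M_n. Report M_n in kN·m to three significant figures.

M_n ≈ 610 kN·m

Assume both tension and compression steel yield.
Net tension couple steel: A_s − A'_s = 2694 mm².
a = (A_s − A'_s) f_y / (0.85 f'_c b) = 1131480/(0.85 × 30.2 × 250) = 176.31 mm.
c = a/β₁ = 176.31/0.834 = 211.40 mm; ε'_s = 0.003(c − d')/c = 0.0023 ≥ f_y/E_s = 0.0021, so compression steel does yield.
M_n = (A_s − A'_s) f_y (d − a/2) + A'_s f_y (d − d') = [1131480 × (570 − 88.155) + 124320 × (570 − 50)] × 10⁻⁶ = 545.20 + 64.65 = 609.85 kN·m.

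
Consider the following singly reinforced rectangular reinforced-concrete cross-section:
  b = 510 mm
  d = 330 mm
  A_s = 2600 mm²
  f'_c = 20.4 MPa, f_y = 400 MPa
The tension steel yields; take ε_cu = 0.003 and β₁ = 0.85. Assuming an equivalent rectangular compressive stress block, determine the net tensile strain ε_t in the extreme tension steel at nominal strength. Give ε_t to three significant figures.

a = A_s f_y/(0.85 f'_c b) = 117.60 mm.
β₁ = 0.85, so c = a/β₁ = 117.60/0.85 = 138.35 mm.
From the linear strain diagram with ε_cu = 0.003: ε_t = 0.003 (d − c)/c = 0.003 × (330 − 138.35)/138.35 = 0.00416.
ε_t is between 0.004 and 0.005 — transition zone.

ε_t ≈ 0.00416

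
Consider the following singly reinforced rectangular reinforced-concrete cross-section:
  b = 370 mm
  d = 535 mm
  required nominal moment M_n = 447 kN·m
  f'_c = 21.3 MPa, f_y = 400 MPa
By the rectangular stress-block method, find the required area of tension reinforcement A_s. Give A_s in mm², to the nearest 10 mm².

With M_n = 0.85 f'_c a b (d − a/2), solve the quadratic for a:
a = d − √(d² − 2M_n/(0.85 f'_c b)) = 535 − √(535² − 2 × 447×10⁶/(0.85 × 21.3 × 370)) = 144.14 mm.
A_s = 0.85 f'_c a b / f_y = 0.85 × 21.3 × 144.14 × 370 / 400 = 2413.9 mm².

A_s ≈ 2410 mm²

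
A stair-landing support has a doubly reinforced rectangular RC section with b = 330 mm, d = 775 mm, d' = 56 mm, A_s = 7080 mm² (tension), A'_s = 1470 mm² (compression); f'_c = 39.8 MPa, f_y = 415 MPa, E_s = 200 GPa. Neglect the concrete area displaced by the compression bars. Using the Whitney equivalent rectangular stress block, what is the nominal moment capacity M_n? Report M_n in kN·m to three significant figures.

Assume both tension and compression steel yield.
Net tension couple steel: A_s − A'_s = 5610 mm².
a = (A_s − A'_s) f_y / (0.85 f'_c b) = 2328150/(0.85 × 39.8 × 330) = 208.54 mm.
c = a/β₁ = 208.54/0.766 = 272.25 mm; ε'_s = 0.003(c − d')/c = 0.0024 ≥ f_y/E_s = 0.0021, so compression steel does yield.
M_n = (A_s − A'_s) f_y (d − a/2) + A'_s f_y (d − d') = [2328150 × (775 − 104.27) + 610050 × (775 − 56)] × 10⁻⁶ = 1561.56 + 438.63 = 2000.19 kN·m.

M_n ≈ 2000 kN·m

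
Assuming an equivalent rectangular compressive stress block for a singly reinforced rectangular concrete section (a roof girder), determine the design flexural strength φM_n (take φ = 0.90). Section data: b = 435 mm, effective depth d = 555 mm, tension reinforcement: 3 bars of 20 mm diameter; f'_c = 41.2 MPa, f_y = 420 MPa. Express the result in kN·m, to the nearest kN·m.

φM_n ≈ 193 kN·m

A_s = 3 × 314 = 942 mm².
T = A_s f_y = 942 × 420 = 395640 N = 395.64 kN.
From C = T: a = T/(0.85 f'_c b) = 395640/(0.85 × 41.2 × 435) = 25.97 mm.
M_n = T(d − a/2) = 395.64 kN × (555 − 12.985) mm = 214.44 kN·m.
φM_n = 0.90 × 214.44 = 193.00 kN·m.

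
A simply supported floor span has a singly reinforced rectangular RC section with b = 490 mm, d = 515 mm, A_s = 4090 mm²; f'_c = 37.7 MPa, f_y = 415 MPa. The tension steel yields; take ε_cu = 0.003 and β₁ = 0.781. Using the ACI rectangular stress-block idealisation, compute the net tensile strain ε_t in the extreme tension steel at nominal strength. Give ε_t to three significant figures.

ε_t ≈ 0.00816

a = A_s f_y/(0.85 f'_c b) = 108.10 mm.
β₁ = 0.781, so c = a/β₁ = 108.10/0.781 = 138.41 mm.
From the linear strain diagram with ε_cu = 0.003: ε_t = 0.003 (d − c)/c = 0.003 × (515 − 138.41)/138.41 = 0.00816.
Since ε_t ≥ 0.005, the section is tension-controlled.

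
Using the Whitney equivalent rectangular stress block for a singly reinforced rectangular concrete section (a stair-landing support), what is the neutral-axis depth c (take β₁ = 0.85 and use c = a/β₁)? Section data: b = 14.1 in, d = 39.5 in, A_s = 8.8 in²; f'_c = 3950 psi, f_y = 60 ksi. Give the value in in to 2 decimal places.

c ≈ 13.12 in

T = A_s f_y = 8.8 × 60 = 528 kips.
a = T/(0.85 f'_c b) = 528/(0.85 × 3.95 × 14.1) = 11.1532 in.
With β₁ = 0.85, c = a/β₁ = 11.1532/0.85 = 13.12 in.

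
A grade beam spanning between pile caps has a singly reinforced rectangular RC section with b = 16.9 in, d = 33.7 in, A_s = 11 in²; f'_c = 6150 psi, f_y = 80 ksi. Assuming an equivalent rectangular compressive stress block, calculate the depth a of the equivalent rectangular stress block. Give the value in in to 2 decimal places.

a ≈ 9.96 in

T = A_s f_y = 11 × 80 = 880 kips.
a = T/(0.85 f'_c b) = 880/(0.85 × 6.15 × 16.9) = 9.96 in.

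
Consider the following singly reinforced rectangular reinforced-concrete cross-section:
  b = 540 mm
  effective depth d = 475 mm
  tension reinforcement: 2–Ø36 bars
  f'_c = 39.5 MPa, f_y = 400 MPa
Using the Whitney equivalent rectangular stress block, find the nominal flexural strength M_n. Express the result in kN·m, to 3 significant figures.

A_s = 2 × 1018 = 2036 mm².
T = A_s f_y = 2036 × 400 = 814400 N = 814.4 kN.
From C = T: a = T/(0.85 f'_c b) = 814400/(0.85 × 39.5 × 540) = 44.92 mm.
M_n = T(d − a/2) = 814.4 kN × (475 − 22.46) mm = 368.55 kN·m.

M_n ≈ 369 kN·m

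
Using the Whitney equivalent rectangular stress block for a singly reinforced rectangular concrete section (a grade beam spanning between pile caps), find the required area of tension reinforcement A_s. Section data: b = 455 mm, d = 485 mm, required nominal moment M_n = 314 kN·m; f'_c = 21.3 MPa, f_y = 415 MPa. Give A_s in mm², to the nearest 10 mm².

A_s ≈ 1710 mm²

With M_n = 0.85 f'_c a b (d − a/2), solve the quadratic for a:
a = d − √(d² − 2M_n/(0.85 f'_c b)) = 485 − √(485² − 2 × 314×10⁶/(0.85 × 21.3 × 455)) = 86.26 mm.
A_s = 0.85 f'_c a b / f_y = 0.85 × 21.3 × 86.26 × 455 / 415 = 1712.3 mm².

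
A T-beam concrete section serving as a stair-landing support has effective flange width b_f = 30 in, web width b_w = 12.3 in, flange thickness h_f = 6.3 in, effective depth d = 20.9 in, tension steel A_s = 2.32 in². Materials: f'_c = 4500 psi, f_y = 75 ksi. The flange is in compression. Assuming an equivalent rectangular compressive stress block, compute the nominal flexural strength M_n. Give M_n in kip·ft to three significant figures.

Tension: T = A_s f_y = 2.32 × 75 = 174 kips.
Try a within the flange: a = T/(0.85 f'_c b_f) = 174/(0.85 × 4.5 × 30) = 1.516 in.
Since a = 1.516 ≤ h_f = 6.3 in, the stress block lies entirely in the flange; analyse as a rectangular beam of width b_f.
M_n = T(d − a/2) = 174 × (20.9 − 0.758) = 3504.7 kip·in.
M_n = 3504.7/12 = 292.06 kip·ft.

M_n ≈ 292 kip·ft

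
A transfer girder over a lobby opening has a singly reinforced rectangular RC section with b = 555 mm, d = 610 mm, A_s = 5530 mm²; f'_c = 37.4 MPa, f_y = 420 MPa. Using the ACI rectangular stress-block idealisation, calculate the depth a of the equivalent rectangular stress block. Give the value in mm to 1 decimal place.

a ≈ 131.6 mm

T = A_s f_y = 5530 × 420 = 2322600 N = 2322.6 kN.
Setting C = 0.85 f'_c a b equal to T: a = 2322600/(0.85 × 37.4 × 555) = 131.6 mm.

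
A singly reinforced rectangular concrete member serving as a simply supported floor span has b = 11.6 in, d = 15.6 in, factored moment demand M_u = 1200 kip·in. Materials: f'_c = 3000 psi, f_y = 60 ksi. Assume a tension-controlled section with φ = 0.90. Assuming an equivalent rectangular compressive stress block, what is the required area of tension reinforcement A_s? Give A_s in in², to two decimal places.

A_s ≈ 1.59 in²

M_n = M_u/φ = 1200/0.90 = 1333.33 kip·in.
From M_n = 0.85 f'_c a b (d − a/2):
a = d − √(d² − 2M_n/(0.85 f'_c b)) = 15.6 − √(15.6² − 2 × 1333.33/(0.85 × 3 × 11.6)) = 3.222 in.
A_s = 0.85 f'_c a b / f_y = 0.85 × 3 × 3.222 × 11.6 / 60 = 1.588 in².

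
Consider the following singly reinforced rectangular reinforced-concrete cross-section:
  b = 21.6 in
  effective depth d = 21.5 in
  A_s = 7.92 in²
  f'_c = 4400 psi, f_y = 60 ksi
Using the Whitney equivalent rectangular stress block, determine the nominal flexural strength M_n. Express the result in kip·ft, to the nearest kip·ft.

T = A_s f_y = 7.92 × 60 = 475.2 kips.
a = T/(0.85 f'_c b) = 475.2/(0.85 × 4.4 × 21.6) = 5.882 in.
M_n = T(d − a/2) = 475.2 × (21.5 − 2.941) = 8819.2 kip·in = 8819.2/12 = 734.93 kip·ft.

M_n ≈ 735 kip·ft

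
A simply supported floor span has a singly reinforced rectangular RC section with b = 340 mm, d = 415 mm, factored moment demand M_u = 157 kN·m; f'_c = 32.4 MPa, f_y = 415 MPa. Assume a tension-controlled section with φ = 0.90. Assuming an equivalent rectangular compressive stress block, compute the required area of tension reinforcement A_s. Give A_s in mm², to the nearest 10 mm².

M_n = M_u/φ = 157/0.90 = 174.444 kN·m.
With M_n = 0.85 f'_c a b (d − a/2), solve the quadratic for a:
a = d − √(d² − 2M_n/(0.85 f'_c b)) = 415 − √(415² − 2 × 174.444×10⁶/(0.85 × 32.4 × 340)) = 47.62 mm.
A_s = 0.85 f'_c a b / f_y = 0.85 × 32.4 × 47.62 × 340 / 415 = 1074.4 mm².

A_s ≈ 1070 mm²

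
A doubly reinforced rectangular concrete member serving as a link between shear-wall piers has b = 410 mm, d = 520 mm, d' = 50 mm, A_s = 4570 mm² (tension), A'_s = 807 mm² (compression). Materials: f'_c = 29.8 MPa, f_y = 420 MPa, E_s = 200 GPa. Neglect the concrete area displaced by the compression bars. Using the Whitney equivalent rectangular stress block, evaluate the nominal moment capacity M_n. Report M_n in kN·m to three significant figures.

M_n ≈ 861 kN·m

Assume both tension and compression steel yield.
Net tension couple steel: A_s − A'_s = 3763 mm².
a = (A_s − A'_s) f_y / (0.85 f'_c b) = 1580460/(0.85 × 29.8 × 410) = 152.18 mm.
c = a/β₁ = 152.18/0.837 = 181.82 mm; ε'_s = 0.003(c − d')/c = 0.0022 ≥ f_y/E_s = 0.0021, so compression steel does yield.
M_n = (A_s − A'_s) f_y (d − a/2) + A'_s f_y (d − d') = [1580460 × (520 − 76.09) + 338940 × (520 − 50)] × 10⁻⁶ = 701.58 + 159.30 = 860.88 kN·m.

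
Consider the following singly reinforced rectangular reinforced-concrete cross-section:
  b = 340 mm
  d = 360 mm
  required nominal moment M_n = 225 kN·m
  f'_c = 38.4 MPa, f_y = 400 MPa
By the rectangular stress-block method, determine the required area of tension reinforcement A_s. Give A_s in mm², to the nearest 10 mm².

With M_n = 0.85 f'_c a b (d − a/2), solve the quadratic for a:
a = d − √(d² − 2M_n/(0.85 f'_c b)) = 360 − √(360² − 2 × 225×10⁶/(0.85 × 38.4 × 340)) = 61.59 mm.
A_s = 0.85 f'_c a b / f_y = 0.85 × 38.4 × 61.59 × 340 / 400 = 1708.8 mm².

A_s ≈ 1710 mm²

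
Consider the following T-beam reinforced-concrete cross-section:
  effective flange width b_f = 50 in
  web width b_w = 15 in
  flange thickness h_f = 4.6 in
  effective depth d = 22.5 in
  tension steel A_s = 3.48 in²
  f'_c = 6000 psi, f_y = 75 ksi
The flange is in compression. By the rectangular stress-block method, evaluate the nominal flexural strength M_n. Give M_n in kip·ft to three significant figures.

M_n ≈ 478 kip·ft

Tension: T = A_s f_y = 3.48 × 75 = 261 kips.
Try a within the flange: a = T/(0.85 f'_c b_f) = 261/(0.85 × 6 × 50) = 1.024 in.
Since a = 1.024 ≤ h_f = 4.6 in, the stress block lies entirely in the flange; analyse as a rectangular beam of width b_f.
M_n = T(d − a/2) = 261 × (22.5 − 0.512) = 5738.9 kip·in.
M_n = 5738.9/12 = 478.24 kip·ft.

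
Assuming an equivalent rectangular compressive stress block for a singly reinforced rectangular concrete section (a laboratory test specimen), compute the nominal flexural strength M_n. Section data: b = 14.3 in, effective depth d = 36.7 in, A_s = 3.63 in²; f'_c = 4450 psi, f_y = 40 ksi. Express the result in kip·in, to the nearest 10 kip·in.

M_n ≈ 5130 kip·in

T = A_s f_y = 3.63 × 40 = 145.2 kips.
a = T/(0.85 f'_c b) = 145.2/(0.85 × 4.45 × 14.3) = 2.684 in.
M_n = T(d − a/2) = 145.2 × (36.7 − 1.342) = 5134.0 kip·in.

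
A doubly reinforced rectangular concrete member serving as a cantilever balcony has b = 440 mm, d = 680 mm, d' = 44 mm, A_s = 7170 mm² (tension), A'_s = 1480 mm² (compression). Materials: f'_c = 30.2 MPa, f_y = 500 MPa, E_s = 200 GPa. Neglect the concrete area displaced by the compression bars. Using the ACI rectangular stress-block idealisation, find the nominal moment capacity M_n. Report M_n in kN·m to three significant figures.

M_n ≈ 2050 kN·m

Assume both tension and compression steel yield.
Net tension couple steel: A_s − A'_s = 5690 mm².
a = (A_s − A'_s) f_y / (0.85 f'_c b) = 2845000/(0.85 × 30.2 × 440) = 251.89 mm.
c = a/β₁ = 251.89/0.834 = 302.03 mm; ε'_s = 0.003(c − d')/c = 0.0026 ≥ f_y/E_s = 0.0025, so compression steel does yield.
M_n = (A_s − A'_s) f_y (d − a/2) + A'_s f_y (d − d') = [2845000 × (680 − 125.945) + 740000 × (680 − 44)] × 10⁻⁶ = 1576.29 + 470.64 = 2046.93 kN·m.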